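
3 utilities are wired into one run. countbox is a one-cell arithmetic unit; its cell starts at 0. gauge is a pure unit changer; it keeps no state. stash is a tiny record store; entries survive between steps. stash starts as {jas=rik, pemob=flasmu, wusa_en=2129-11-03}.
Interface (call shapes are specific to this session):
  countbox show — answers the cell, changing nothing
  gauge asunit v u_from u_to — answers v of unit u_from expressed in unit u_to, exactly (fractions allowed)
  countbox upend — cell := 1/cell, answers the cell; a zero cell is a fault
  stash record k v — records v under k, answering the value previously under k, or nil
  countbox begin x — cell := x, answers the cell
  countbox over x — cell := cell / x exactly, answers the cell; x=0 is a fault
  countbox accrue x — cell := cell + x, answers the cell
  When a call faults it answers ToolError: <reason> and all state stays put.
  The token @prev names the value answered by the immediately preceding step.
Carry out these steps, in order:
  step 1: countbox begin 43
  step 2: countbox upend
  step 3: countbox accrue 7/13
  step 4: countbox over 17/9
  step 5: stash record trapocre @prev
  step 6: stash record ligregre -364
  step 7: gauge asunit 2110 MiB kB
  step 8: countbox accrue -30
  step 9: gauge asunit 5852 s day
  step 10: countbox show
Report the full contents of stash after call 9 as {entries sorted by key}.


Do: countbox begin[x='43']
See: 43
Do: countbox upend[]
See: 1/43
Do: countbox accrue[x='7/13']
See: 314/559
Do: countbox over[x='17/9']
See: 2826/9503
Do: stash record[k='trapocre'; v='@prev']
See: nil
Do: stash record[k='ligregre'; v='-364']
See: nil
Do: gauge asunit[v='2110'; u_from='MiB'; u_to='kB']
See: 55312384/25
Do: countbox accrue[x='-30']
See: -282264/9503
Do: gauge asunit[v='5852'; u_from='s'; u_to='day']
See: 1463/21600
Do: countbox show[]
See: -282264/9503

Answer: {jas=rik, ligregre=-364, pemob=flasmu, trapocre=2826/9503, wusa_en=2129-11-03}


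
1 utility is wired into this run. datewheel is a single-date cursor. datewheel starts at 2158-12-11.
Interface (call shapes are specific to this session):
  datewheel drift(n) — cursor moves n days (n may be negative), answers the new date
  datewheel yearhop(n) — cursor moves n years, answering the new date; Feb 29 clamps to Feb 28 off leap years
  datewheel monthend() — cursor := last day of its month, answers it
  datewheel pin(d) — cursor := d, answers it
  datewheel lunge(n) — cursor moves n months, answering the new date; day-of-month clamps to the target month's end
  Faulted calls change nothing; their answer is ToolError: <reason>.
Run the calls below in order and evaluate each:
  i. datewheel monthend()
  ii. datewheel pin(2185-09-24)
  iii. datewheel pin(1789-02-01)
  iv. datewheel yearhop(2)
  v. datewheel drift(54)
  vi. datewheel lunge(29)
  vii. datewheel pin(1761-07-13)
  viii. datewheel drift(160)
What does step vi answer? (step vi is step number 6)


Answer: 1793-08-27

Derivation:
==> datewheel monthend()
<== 2158-12-31
==> datewheel pin(d='2185-09-24')
<== 2185-09-24
==> datewheel pin(d='1789-02-01')
<== 1789-02-01
==> datewheel yearhop(n='2')
<== 1791-02-01
==> datewheel drift(n='54')
<== 1791-03-27
==> datewheel lunge(n='29')
<== 1793-08-27
==> datewheel pin(d='1761-07-13')
<== 1761-07-13
==> datewheel drift(n='160')
<== 1761-12-20


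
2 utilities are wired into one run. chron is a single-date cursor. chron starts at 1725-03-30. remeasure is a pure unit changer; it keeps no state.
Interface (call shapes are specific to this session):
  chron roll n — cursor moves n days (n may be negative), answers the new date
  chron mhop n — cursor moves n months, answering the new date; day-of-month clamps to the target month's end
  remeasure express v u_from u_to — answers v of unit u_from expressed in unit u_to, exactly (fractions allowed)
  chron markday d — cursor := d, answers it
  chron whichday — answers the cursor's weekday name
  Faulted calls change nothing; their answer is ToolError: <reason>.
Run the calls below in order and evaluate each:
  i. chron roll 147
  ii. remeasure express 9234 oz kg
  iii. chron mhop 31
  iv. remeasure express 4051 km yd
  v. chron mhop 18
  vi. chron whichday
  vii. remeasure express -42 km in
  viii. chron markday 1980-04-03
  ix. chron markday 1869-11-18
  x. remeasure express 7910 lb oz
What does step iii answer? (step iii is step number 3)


Answer: 1728-03-24

Derivation:
! 1. chron roll(147) -> 1725-08-24
! 2. remeasure express(9234, oz, kg) -> 209423597229/800000000
! 3. chron mhop(31) -> 1728-03-24
! 4. remeasure express(4051, km, yd) -> 5063750000/1143
! 5. chron mhop(18) -> 1729-09-24
! 6. chron whichday() -> Saturday
! 7. remeasure express(-42, km, in) -> -210000000/127
! 8. chron markday(1980-04-03) -> 1980-04-03
! 9. chron markday(1869-11-18) -> 1869-11-18
! 10. remeasure express(7910, lb, oz) -> 126560


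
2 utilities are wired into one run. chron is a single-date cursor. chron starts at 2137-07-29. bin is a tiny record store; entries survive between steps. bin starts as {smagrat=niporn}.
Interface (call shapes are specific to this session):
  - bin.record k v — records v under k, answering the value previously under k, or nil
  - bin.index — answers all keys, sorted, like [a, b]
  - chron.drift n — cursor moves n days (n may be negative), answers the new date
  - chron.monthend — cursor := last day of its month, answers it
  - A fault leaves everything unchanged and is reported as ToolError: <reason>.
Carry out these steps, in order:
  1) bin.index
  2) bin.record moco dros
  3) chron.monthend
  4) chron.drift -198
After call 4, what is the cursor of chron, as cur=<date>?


Answer: cur=2137-01-14

Derivation:
>>> bin.index
  [smagrat]
>>> bin.record k=moco v=dros
  nil
>>> chron.monthend
  2137-07-31
>>> chron.drift n=-198
  2137-01-14


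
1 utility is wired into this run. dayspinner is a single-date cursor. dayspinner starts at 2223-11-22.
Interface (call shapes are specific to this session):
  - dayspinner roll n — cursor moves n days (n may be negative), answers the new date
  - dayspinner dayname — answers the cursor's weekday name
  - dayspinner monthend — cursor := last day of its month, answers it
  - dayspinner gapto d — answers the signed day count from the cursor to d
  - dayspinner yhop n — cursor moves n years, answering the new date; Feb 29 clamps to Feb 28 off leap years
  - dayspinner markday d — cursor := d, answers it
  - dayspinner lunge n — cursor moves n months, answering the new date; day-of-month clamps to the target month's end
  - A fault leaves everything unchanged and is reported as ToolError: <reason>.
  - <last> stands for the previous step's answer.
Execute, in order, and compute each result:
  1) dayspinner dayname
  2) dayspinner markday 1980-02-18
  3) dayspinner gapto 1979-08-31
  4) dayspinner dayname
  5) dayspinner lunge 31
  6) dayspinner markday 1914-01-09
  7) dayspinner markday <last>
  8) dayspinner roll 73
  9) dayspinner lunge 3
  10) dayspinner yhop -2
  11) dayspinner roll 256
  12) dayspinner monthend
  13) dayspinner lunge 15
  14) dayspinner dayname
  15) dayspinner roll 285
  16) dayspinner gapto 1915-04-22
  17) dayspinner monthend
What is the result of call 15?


Answer: 1915-04-11

Derivation:
Using dayspinner dayname(), and get Saturday.
I invoke dayspinner markday on d: 1980-02-18, — result: 1980-02-18.
I try dayspinner gapto on d: 1979-08-31, — result: -171.
I run dayspinner dayname(): Monday.
I call dayspinner lunge on n: 31, → 1982-09-18.
Now I run dayspinner markday on d: 1914-01-09, yielding 1914-01-09.
Calling dayspinner markday on d: <last>, and get 1914-01-09.
Next I call dayspinner roll on n: 73, and see 1914-03-23.
I run dayspinner lunge on n: 3, yielding 1914-06-23.
I run dayspinner yhop on n: -2, yielding 1912-06-23.
Invoking dayspinner roll on n: 256, and get 1913-03-06.
I use dayspinner monthend: 1913-03-31.
I run dayspinner lunge on n: 15, and get 1914-06-30.
I invoke dayspinner dayname(), → Tuesday.
I call dayspinner roll on n: 285, — result: 1915-04-11.
I call dayspinner gapto on d: 1915-04-22, yielding 11.
I run dayspinner monthend(), giving 1915-04-30.


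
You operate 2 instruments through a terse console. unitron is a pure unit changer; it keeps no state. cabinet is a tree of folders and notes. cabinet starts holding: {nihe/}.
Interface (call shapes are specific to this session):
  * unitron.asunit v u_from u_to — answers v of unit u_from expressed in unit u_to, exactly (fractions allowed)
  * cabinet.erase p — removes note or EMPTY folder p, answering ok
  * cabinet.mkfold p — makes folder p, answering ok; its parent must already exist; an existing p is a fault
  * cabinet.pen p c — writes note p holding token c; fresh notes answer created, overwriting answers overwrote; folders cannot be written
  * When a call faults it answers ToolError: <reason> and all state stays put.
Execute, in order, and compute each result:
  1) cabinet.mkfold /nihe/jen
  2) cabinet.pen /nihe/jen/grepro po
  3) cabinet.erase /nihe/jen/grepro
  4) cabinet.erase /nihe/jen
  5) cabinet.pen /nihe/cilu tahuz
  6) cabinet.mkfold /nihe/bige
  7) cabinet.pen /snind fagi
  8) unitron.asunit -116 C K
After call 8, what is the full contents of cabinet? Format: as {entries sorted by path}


-- 1. mkfold(p=/nihe/jen) -> ok
-- 2. pen(p=/nihe/jen/grepro, c=po) -> created
-- 3. erase(p=/nihe/jen/grepro) -> ok
-- 4. erase(p=/nihe/jen) -> ok
-- 5. pen(p=/nihe/cilu, c=tahuz) -> created
-- 6. mkfold(p=/nihe/bige) -> ok
-- 7. pen(p=/snind, c=fagi) -> created
-- 8. asunit(v=-116, u_from=C, u_to=K) -> 3143/20

Answer: {nihe/, nihe/bige/, nihe/cilu=tahuz, snind=fagi}


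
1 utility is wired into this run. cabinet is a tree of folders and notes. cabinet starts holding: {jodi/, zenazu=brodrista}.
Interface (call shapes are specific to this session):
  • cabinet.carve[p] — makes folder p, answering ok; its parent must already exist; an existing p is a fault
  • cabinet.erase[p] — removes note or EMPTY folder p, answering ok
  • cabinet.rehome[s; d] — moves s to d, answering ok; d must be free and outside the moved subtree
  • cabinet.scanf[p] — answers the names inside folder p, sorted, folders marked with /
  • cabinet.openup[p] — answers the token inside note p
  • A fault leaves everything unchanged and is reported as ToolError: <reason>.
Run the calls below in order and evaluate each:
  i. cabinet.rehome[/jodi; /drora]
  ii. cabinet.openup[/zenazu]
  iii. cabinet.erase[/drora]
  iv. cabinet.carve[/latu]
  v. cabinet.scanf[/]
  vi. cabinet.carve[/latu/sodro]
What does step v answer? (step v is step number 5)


Answer: [latu/, zenazu]

Derivation:
~$ cabinet.rehome s='/jodi' d='/drora'
= ok
~$ cabinet.openup p='/zenazu'
= brodrista
~$ cabinet.erase p='/drora'
= ok
~$ cabinet.carve p='/latu'
= ok
~$ cabinet.scanf p='/'
= [latu/, zenazu]
~$ cabinet.carve p='/latu/sodro'
= ok


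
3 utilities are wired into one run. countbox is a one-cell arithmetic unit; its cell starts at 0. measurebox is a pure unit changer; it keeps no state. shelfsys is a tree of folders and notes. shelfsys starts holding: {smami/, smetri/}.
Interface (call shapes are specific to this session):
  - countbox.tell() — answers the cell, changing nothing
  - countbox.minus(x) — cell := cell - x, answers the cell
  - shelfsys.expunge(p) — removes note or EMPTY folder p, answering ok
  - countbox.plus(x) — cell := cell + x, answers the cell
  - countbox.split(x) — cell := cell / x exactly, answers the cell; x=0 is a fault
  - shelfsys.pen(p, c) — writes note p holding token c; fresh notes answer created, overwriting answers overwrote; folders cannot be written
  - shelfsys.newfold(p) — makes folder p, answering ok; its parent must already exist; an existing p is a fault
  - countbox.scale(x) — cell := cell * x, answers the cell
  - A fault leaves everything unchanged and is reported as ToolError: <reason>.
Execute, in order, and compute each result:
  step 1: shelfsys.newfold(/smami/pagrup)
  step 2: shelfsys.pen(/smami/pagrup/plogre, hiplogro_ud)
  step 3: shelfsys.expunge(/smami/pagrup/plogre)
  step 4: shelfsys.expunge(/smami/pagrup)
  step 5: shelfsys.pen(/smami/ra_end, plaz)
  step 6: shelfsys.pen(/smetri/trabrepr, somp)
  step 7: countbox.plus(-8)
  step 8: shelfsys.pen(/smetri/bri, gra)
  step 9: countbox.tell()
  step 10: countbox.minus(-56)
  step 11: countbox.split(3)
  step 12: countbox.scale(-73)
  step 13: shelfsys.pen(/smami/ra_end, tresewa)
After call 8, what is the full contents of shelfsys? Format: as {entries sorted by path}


I run shelfsys.newfold passing /smami/pagrup, — result: ok.
I use shelfsys.pen passing /smami/pagrup/plogre, hiplogro_ud, and see created.
Then shelfsys.expunge passing /smami/pagrup/plogre, yielding ok.
Next I call shelfsys.expunge passing /smami/pagrup, → ok.
I try shelfsys.pen passing /smami/ra_end, plaz, and see created.
Calling shelfsys.pen passing /smetri/trabrepr, somp, giving created.
Invoking countbox.plus passing -8: -8.
Calling shelfsys.pen passing /smetri/bri, gra, giving created.
Using countbox.tell(), → -8.
Calling countbox.minus passing -56, — result: 48.
I call countbox.split passing 3, and get 16.
Calling countbox.scale passing -73, and observe -1168.
I use shelfsys.pen passing /smami/ra_end, tresewa, → overwrote.

Answer: {smami/, smami/ra_end=plaz, smetri/, smetri/bri=gra, smetri/trabrepr=somp}


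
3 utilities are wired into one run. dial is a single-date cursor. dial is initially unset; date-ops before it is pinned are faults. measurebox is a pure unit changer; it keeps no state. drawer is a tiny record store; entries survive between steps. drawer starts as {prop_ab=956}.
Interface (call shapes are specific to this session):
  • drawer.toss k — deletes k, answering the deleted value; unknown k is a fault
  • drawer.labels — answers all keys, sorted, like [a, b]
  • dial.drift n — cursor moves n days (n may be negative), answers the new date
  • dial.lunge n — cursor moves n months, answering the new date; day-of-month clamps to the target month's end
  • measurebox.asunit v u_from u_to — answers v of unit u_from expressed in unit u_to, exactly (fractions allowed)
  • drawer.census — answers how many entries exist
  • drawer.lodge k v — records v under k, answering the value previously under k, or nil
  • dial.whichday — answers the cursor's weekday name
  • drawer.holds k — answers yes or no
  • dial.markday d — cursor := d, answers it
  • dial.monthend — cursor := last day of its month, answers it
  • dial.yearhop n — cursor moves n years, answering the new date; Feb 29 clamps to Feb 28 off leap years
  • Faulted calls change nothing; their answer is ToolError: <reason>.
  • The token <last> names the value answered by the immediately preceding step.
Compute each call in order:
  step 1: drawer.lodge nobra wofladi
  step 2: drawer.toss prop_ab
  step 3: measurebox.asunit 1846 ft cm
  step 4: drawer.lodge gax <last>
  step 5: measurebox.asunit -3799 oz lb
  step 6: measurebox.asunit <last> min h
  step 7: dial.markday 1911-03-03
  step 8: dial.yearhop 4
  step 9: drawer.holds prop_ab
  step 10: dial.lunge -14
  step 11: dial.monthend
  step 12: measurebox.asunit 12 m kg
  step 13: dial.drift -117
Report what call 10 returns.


Answer: 1914-01-03

Derivation:
Invoking lodge passing k=nobra, v=wofladi, and observe nil.
I try toss passing k=prop_ab, giving 956.
I run asunit passing v=1846, u_from=ft, u_to=cm, and observe 1406652/25.
Then lodge passing k=gax, v=<last>, and observe nil.
Now I run asunit passing v=-3799, u_from=oz, u_to=lb, — result: -3799/16.
I call asunit passing v=<last>, u_from=min, u_to=h, giving -3799/960.
Then markday passing d=1911-03-03, yielding 1911-03-03.
I run yearhop passing n=4, yielding 1915-03-03.
Next I call holds passing k=prop_ab, and observe no.
I run lunge passing n=-14, which returns 1914-01-03.
I run monthend, and get 1914-01-31.
Using asunit passing v=12, u_from=m, u_to=kg, yielding ToolError: incompatible units.
I invoke drift passing n=-117, giving 1913-10-06.


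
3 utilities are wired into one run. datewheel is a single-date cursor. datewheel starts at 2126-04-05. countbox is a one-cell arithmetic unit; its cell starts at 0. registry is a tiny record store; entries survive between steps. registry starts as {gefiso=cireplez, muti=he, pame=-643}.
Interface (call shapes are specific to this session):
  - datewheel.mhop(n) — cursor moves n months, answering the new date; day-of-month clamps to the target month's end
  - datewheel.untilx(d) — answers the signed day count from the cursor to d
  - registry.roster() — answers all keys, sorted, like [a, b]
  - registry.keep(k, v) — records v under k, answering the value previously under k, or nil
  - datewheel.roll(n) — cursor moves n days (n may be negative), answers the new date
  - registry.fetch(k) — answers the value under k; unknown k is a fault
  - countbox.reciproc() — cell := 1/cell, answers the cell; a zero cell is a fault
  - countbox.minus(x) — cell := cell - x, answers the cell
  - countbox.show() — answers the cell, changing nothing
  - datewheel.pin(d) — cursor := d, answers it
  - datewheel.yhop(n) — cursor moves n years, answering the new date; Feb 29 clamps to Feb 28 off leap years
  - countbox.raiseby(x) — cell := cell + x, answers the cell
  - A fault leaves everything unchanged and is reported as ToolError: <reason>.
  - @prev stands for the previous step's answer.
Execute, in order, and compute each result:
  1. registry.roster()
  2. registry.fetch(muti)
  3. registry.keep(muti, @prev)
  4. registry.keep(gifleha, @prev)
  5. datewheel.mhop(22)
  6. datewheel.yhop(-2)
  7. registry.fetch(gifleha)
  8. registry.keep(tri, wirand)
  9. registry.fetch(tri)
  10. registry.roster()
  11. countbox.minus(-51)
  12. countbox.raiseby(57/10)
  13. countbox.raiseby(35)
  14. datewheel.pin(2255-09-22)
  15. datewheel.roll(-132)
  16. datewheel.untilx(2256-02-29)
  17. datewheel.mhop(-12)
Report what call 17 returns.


Answer: 2254-05-13

Derivation:
> registry.roster
= [gefiso, muti, pame]
> registry.fetch muti
= he
> registry.keep muti @prev
= he
> registry.keep gifleha @prev
= nil
> datewheel.mhop 22
= 2128-02-05
> datewheel.yhop -2
= 2126-02-05
> registry.fetch gifleha
= he
> registry.keep tri wirand
= nil
> registry.fetch tri
= wirand
> registry.roster
= [gefiso, gifleha, muti, pame, tri]
> countbox.minus -51
= 51
> countbox.raiseby 57/10
= 567/10
> countbox.raiseby 35
= 917/10
> datewheel.pin 2255-09-22
= 2255-09-22
> datewheel.roll -132
= 2255-05-13
> datewheel.untilx 2256-02-29
= 292
> datewheel.mhop -12
= 2254-05-13


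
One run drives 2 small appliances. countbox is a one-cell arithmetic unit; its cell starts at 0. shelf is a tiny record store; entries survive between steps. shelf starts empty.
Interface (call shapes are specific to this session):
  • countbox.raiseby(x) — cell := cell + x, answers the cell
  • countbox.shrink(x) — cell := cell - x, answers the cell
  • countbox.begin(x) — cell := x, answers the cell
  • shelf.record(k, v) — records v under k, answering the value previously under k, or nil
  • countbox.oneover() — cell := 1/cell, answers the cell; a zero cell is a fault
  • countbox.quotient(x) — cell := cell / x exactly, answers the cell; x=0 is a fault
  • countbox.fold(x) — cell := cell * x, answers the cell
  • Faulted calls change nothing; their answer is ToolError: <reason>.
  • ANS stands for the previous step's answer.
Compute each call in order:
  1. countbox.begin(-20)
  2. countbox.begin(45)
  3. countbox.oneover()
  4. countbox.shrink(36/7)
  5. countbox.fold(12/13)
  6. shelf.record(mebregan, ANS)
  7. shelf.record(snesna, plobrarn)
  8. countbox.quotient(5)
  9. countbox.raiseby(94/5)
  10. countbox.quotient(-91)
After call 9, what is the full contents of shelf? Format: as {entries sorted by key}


Answer: {mebregan=-6452/1365, snesna=plobrarn}

Derivation:
I call countbox.begin(x='-20'), yielding -20.
Now I run countbox.begin(x='45'): 45.
Next I call countbox.oneover, which returns 1/45.
I call countbox.shrink(x='36/7'), and get -1613/315.
I try countbox.fold(x='12/13'), — result: -6452/1365.
I call shelf.record(k='mebregan', v='ANS'), which returns nil.
I try shelf.record(k='snesna', v='plobrarn'), and get nil.
I invoke countbox.quotient(x='5'), and see -6452/6825.
I try countbox.raiseby(x='94/5'), and observe 121858/6825.
Then countbox.quotient(x='-91'), giving -121858/621075.


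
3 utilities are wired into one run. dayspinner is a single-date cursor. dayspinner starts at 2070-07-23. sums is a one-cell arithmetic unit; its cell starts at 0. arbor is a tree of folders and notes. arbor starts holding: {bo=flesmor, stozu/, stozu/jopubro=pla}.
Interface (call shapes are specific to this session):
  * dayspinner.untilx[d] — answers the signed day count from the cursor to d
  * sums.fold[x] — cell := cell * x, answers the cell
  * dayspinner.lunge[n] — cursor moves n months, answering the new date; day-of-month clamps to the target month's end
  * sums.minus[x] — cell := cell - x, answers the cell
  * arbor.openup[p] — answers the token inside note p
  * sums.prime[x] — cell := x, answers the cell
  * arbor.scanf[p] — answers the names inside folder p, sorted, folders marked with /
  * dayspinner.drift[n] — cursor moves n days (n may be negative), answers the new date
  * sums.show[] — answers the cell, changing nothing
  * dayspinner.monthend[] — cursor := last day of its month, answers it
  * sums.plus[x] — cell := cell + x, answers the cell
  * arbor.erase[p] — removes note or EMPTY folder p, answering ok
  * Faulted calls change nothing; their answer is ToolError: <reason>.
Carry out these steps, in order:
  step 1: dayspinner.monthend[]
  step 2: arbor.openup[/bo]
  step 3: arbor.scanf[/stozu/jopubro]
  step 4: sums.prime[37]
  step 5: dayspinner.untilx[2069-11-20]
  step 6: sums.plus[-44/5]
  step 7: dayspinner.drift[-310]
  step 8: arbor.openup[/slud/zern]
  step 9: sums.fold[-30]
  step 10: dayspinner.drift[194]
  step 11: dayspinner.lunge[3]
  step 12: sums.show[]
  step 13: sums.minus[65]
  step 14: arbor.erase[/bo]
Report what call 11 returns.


I try dayspinner.monthend(), → 2070-07-31.
Invoking arbor.openup with p→/bo, — result: flesmor.
I run arbor.scanf with p→/stozu/jopubro: ToolError: not a directory.
I run sums.prime with x→37, — result: 37.
Then dayspinner.untilx with d→2069-11-20: -253.
I try sums.plus with x→-44/5, and observe 141/5.
Calling dayspinner.drift with n→-310, and see 2069-09-24.
I run arbor.openup with p→/slud/zern, yielding ToolError: not found.
Next I call sums.fold with x→-30, and get -846.
I invoke dayspinner.drift with n→194, giving 2070-04-06.
Invoking dayspinner.lunge with n→3: 2070-07-06.
I run sums.show(), and see -846.
I invoke sums.minus with x→65, giving -911.
Calling arbor.erase with p→/bo, which returns ok.

Answer: 2070-07-06


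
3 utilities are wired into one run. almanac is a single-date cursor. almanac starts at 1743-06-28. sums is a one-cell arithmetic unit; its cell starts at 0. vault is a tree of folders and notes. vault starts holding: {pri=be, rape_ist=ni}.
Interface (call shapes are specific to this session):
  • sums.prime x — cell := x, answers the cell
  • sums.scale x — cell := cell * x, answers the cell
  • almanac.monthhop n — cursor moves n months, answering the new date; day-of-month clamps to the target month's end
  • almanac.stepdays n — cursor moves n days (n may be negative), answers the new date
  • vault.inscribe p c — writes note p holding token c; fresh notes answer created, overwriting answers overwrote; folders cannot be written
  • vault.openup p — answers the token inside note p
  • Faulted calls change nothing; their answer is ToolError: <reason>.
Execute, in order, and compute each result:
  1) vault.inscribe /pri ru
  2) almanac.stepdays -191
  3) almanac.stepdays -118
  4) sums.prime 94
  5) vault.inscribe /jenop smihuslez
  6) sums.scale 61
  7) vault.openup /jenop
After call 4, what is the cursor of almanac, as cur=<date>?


Answer: cur=1742-08-23

Derivation:
CALL vault.inscribe[p→/pri; c→ru]
RET  overwrote
CALL almanac.stepdays[n→-191]
RET  1742-12-19
CALL almanac.stepdays[n→-118]
RET  1742-08-23
CALL sums.prime[x→94]
RET  94
CALL vault.inscribe[p→/jenop; c→smihuslez]
RET  created
CALL sums.scale[x→61]
RET  5734
CALL vault.openup[p→/jenop]
RET  smihuslez


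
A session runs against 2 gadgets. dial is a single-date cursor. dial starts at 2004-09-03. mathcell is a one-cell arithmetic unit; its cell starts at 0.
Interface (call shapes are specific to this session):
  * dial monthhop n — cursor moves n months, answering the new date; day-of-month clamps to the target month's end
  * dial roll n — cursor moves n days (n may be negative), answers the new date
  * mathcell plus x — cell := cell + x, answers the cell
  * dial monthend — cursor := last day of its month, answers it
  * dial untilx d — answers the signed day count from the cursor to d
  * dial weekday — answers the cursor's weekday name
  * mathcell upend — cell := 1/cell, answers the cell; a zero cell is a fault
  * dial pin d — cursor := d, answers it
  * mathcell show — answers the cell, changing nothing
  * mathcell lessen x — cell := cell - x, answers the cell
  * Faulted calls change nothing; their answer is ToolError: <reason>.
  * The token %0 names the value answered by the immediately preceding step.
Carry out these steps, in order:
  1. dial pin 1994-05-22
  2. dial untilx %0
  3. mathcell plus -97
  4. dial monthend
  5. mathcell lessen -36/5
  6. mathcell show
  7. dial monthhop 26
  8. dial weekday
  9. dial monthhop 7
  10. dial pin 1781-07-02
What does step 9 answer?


Answer: 1997-02-28

Derivation:
// 1. dial pin(1994-05-22) : 1994-05-22
// 2. dial untilx(%0) : 0
// 3. mathcell plus(-97) : -97
// 4. dial monthend() : 1994-05-31
// 5. mathcell lessen(-36/5) : -449/5
// 6. mathcell show() : -449/5
// 7. dial monthhop(26) : 1996-07-31
// 8. dial weekday() : Wednesday
// 9. dial monthhop(7) : 1997-02-28
// 10. dial pin(1781-07-02) : 1781-07-02


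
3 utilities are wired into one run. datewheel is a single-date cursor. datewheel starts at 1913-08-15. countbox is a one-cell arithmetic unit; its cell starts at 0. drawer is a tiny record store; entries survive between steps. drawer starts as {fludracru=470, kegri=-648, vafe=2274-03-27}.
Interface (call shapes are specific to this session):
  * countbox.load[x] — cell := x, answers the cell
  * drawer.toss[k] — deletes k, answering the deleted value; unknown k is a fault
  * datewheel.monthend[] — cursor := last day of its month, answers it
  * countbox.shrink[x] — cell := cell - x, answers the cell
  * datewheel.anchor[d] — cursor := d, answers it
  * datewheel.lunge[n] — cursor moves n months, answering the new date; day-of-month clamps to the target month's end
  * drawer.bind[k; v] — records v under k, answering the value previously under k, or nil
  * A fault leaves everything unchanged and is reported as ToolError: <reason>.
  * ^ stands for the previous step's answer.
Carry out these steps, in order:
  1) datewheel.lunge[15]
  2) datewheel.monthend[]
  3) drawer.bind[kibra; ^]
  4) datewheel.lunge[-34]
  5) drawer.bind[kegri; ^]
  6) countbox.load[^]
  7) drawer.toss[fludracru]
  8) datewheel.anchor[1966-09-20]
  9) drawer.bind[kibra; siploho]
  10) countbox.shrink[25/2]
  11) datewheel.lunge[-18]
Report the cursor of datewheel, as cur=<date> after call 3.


[in] datewheel.lunge n: 15
[out] 1914-11-15
[in] datewheel.monthend
[out] 1914-11-30
[in] drawer.bind k: kibra v: ^
[out] nil
[in] datewheel.lunge n: -34
[out] 1912-01-30
[in] drawer.bind k: kegri v: ^
[out] -648
[in] countbox.load x: ^
[out] -648
[in] drawer.toss k: fludracru
[out] 470
[in] datewheel.anchor d: 1966-09-20
[out] 1966-09-20
[in] drawer.bind k: kibra v: siploho
[out] 1914-11-30
[in] countbox.shrink x: 25/2
[out] -1321/2
[in] datewheel.lunge n: -18
[out] 1965-03-20

Answer: cur=1914-11-30


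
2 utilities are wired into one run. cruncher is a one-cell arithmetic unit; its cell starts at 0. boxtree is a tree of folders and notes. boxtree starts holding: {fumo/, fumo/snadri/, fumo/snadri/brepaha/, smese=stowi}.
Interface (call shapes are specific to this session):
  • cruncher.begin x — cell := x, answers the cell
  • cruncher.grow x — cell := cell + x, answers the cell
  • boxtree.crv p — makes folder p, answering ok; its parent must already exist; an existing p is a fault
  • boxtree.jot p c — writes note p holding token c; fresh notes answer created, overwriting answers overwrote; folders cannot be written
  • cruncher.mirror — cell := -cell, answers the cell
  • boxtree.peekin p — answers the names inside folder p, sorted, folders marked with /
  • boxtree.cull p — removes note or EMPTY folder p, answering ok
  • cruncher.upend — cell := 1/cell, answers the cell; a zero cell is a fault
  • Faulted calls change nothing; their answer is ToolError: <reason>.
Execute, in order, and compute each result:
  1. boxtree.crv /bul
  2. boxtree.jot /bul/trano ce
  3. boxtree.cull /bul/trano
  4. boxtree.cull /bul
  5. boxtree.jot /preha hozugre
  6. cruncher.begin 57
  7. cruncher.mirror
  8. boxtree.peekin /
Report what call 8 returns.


I run boxtree.crv on p: /bul, yielding ok.
Next I call boxtree.jot on p: /bul/trano, c: ce, giving created.
Next I call boxtree.cull on p: /bul/trano, giving ok.
I try boxtree.cull on p: /bul, giving ok.
I call boxtree.jot on p: /preha, c: hozugre, — result: created.
I run cruncher.begin on x: 57, which returns 57.
Calling cruncher.mirror(), giving -57.
I try boxtree.peekin on p: /, and observe [fumo/, preha, smese].

Answer: [fumo/, preha, smese]


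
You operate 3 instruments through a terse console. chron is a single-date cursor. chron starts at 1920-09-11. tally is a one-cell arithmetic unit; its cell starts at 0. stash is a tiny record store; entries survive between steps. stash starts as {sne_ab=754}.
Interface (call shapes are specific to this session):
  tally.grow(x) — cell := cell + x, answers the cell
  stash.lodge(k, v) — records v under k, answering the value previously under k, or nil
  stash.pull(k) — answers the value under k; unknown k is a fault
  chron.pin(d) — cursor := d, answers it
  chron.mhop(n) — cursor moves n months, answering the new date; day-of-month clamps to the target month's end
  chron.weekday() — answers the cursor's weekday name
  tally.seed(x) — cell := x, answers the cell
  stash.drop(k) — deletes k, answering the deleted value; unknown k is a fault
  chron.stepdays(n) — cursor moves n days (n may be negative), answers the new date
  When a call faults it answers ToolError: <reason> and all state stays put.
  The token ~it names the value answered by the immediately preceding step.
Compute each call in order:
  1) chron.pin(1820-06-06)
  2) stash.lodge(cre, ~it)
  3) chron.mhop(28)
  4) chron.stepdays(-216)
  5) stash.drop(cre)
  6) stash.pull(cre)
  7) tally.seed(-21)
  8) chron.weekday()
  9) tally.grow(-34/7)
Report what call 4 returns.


Answer: 1822-03-04

Derivation:
$ chron.pin d: 1820-06-06
[out] 1820-06-06
$ stash.lodge k: cre v: ~it
[out] nil
$ chron.mhop n: 28
[out] 1822-10-06
$ chron.stepdays n: -216
[out] 1822-03-04
$ stash.drop k: cre
[out] 1820-06-06
$ stash.pull k: cre
[out] ToolError: no such key cre
$ tally.seed x: -21
[out] -21
$ chron.weekday
[out] Monday
$ tally.grow x: -34/7
[out] -181/7


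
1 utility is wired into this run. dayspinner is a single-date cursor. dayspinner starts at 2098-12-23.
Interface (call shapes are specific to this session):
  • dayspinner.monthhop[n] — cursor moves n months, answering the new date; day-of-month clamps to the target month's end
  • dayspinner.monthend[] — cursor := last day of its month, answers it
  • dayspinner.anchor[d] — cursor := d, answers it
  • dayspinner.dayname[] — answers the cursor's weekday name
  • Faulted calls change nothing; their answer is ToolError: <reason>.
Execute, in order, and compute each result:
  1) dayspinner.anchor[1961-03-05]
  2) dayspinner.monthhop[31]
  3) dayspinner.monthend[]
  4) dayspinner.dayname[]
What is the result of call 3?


Answer: 1963-10-31

Derivation:
Step: dayspinner.anchor[d: 1961-03-05]
Result: 1961-03-05
Step: dayspinner.monthhop[n: 31]
Result: 1963-10-05
Step: dayspinner.monthend[]
Result: 1963-10-31
Step: dayspinner.dayname[]
Result: Thursday


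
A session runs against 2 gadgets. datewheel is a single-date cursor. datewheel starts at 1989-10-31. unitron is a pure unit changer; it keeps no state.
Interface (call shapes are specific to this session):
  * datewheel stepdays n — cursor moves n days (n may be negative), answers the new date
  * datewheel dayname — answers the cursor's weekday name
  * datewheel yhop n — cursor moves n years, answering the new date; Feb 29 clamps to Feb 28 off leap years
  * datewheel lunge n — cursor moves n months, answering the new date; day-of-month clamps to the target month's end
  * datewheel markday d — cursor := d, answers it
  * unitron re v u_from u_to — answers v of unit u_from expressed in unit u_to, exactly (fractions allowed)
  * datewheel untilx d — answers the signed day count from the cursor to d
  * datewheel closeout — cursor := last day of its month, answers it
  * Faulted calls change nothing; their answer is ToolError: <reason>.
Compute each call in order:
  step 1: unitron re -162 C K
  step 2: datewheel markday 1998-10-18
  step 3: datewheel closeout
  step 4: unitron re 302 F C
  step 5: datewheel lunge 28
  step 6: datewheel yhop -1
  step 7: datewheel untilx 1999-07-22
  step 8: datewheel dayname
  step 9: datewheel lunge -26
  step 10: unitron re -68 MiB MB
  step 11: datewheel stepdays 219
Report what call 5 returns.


Answer: 2001-02-28

Derivation:
~$ unitron re v='-162' u_from='C' u_to='K'
= 2223/20
~$ datewheel markday d='1998-10-18'
= 1998-10-18
~$ datewheel closeout
= 1998-10-31
~$ unitron re v='302' u_from='F' u_to='C'
= 150
~$ datewheel lunge n='28'
= 2001-02-28
~$ datewheel yhop n='-1'
= 2000-02-28
~$ datewheel untilx d='1999-07-22'
= -221
~$ datewheel dayname
= Monday
~$ datewheel lunge n='-26'
= 1997-12-28
~$ unitron re v='-68' u_from='MiB' u_to='MB'
= -1114112/15625
~$ datewheel stepdays n='219'
= 1998-08-04


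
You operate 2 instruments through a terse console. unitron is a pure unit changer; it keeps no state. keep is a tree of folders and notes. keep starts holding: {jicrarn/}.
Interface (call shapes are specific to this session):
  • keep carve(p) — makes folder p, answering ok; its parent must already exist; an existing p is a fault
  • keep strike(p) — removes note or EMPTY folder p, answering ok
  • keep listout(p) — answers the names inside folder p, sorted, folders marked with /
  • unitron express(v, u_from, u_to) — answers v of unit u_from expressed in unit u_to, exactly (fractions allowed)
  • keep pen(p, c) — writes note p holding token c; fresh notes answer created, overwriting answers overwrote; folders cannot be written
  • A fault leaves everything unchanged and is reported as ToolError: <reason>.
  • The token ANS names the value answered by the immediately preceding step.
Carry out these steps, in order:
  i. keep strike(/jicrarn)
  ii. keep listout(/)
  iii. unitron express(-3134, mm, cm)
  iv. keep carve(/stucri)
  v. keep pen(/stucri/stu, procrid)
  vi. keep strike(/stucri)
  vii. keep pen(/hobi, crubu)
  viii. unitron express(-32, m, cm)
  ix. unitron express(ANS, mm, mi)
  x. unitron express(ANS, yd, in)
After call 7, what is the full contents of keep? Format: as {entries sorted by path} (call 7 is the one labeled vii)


Answer: {hobi=crubu, stucri/, stucri/stu=procrid}

Derivation:
·→ keep strike(/jicrarn)
·← ok
·→ keep listout(/)
·← []
·→ unitron express(-3134, mm, cm)
·← -1567/5
·→ keep carve(/stucri)
·← ok
·→ keep pen(/stucri/stu, procrid)
·← created
·→ keep strike(/stucri)
·← ToolError: not empty
·→ keep pen(/hobi, crubu)
·← created
·→ unitron express(-32, m, cm)
·← -3200
·→ unitron express(ANS, mm, mi)
·← -25/12573
·→ unitron express(ANS, yd, in)
·← -100/1397


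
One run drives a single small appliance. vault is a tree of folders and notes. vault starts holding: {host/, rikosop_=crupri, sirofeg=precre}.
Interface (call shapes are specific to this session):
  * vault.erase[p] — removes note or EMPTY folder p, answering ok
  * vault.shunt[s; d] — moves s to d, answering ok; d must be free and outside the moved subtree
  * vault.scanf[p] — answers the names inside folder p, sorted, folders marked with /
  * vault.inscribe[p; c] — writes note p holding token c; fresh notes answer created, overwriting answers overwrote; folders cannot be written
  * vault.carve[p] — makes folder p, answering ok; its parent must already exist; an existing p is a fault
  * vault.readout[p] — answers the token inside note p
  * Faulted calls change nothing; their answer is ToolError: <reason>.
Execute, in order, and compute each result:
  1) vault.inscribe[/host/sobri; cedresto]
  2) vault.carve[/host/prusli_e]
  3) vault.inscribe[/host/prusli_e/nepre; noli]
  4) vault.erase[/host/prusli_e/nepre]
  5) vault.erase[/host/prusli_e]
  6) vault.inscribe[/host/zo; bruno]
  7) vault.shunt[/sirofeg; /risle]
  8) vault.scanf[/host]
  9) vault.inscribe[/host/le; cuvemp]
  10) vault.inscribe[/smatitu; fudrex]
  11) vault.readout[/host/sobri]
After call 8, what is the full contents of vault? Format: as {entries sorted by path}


Answer: {host/, host/sobri=cedresto, host/zo=bruno, rikosop_=crupri, risle=precre}

Derivation:
-> vault.inscribe(p='/host/sobri', c='cedresto')
<- created
-> vault.carve(p='/host/prusli_e')
<- ok
-> vault.inscribe(p='/host/prusli_e/nepre', c='noli')
<- created
-> vault.erase(p='/host/prusli_e/nepre')
<- ok
-> vault.erase(p='/host/prusli_e')
<- ok
-> vault.inscribe(p='/host/zo', c='bruno')
<- created
-> vault.shunt(s='/sirofeg', d='/risle')
<- ok
-> vault.scanf(p='/host')
<- [sobri, zo]
-> vault.inscribe(p='/host/le', c='cuvemp')
<- created
-> vault.inscribe(p='/smatitu', c='fudrex')
<- created
-> vault.readout(p='/host/sobri')
<- cedresto


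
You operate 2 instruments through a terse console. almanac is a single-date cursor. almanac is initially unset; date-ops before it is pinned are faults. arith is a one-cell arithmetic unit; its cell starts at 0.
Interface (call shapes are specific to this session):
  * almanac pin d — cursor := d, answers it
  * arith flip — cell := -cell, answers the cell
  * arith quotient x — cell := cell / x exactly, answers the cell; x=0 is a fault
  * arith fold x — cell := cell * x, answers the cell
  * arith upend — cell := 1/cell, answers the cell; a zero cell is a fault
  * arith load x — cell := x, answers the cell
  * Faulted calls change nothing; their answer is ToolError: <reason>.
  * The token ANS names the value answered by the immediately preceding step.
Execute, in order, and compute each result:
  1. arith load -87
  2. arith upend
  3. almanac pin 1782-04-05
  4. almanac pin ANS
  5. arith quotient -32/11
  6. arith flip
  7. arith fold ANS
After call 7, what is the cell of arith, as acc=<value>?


Answer: acc=121/7750656

Derivation:
CALL arith load[-87]
RET  -87
CALL arith upend[]
RET  -1/87
CALL almanac pin[1782-04-05]
RET  1782-04-05
CALL almanac pin[ANS]
RET  1782-04-05
CALL arith quotient[-32/11]
RET  11/2784
CALL arith flip[]
RET  -11/2784
CALL arith fold[ANS]
RET  121/7750656


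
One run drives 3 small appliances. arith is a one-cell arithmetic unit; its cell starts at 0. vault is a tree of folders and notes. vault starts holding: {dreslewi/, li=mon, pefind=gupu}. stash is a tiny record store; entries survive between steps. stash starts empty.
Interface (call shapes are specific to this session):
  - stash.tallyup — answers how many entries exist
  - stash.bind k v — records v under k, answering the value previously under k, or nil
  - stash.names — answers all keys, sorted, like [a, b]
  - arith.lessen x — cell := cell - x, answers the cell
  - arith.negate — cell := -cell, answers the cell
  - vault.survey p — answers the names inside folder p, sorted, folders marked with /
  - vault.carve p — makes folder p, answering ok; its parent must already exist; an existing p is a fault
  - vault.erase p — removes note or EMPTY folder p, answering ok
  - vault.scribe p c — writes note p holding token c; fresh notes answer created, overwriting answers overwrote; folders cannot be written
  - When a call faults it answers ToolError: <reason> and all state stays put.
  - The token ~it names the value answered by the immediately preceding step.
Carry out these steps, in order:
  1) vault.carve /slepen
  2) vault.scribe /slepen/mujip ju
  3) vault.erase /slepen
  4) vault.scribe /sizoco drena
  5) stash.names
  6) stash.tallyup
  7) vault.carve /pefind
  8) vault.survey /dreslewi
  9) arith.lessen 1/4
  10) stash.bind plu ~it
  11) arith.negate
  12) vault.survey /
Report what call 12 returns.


# vault.carve(p='/slepen') : ok
# vault.scribe(p='/slepen/mujip', c='ju') : created
# vault.erase(p='/slepen') : ToolError: not empty
# vault.scribe(p='/sizoco', c='drena') : created
# stash.names() : []
# stash.tallyup() : 0
# vault.carve(p='/pefind') : ToolError: exists
# vault.survey(p='/dreslewi') : []
# arith.lessen(x='1/4') : -1/4
# stash.bind(k='plu', v='~it') : nil
# arith.negate() : 1/4
# vault.survey(p='/') : [dreslewi/, li, pefind, sizoco, slepen/]

Answer: [dreslewi/, li, pefind, sizoco, slepen/]
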